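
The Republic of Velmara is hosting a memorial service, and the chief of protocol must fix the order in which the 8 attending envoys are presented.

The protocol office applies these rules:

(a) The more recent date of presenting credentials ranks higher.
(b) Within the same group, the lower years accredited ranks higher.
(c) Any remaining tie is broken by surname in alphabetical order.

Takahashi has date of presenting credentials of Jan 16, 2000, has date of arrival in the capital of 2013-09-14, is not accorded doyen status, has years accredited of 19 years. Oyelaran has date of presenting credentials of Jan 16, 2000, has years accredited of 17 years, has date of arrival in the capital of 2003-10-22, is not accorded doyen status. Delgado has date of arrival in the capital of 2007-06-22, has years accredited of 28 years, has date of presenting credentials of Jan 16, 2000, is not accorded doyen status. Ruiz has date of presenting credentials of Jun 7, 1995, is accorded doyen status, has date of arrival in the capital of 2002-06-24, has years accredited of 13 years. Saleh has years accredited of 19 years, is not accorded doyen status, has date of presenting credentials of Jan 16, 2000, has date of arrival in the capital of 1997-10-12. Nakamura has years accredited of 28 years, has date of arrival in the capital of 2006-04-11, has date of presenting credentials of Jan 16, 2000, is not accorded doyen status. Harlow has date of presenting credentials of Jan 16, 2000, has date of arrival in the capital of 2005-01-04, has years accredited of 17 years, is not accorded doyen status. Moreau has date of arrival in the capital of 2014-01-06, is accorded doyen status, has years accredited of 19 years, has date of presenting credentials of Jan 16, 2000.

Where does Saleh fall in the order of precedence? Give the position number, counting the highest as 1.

By date of presenting credentials (later first): Harlow, Oyelaran, Moreau, Saleh, Takahashi, Delgado and Nakamura (each Jan 16, 2000); then Ruiz (Jun 7, 1995).
Among Harlow, Oyelaran, Moreau, Saleh, Takahashi, Delgado and Nakamura, by years accredited (lower first): Harlow and Oyelaran (17 years) before Moreau, Saleh and Takahashi (19 years) before Delgado and Nakamura (28 years).
Among Harlow and Oyelaran, alphabetically by surname: Harlow before Oyelaran.
Among Moreau, Saleh and Takahashi, alphabetically by surname: Moreau before Saleh before Takahashi.
Among Delgado and Nakamura, alphabetically by surname: Delgado before Nakamura.
Order: Harlow, Oyelaran, Moreau, Saleh, Takahashi, Delgado, Nakamura, Ruiz. So position 4.

4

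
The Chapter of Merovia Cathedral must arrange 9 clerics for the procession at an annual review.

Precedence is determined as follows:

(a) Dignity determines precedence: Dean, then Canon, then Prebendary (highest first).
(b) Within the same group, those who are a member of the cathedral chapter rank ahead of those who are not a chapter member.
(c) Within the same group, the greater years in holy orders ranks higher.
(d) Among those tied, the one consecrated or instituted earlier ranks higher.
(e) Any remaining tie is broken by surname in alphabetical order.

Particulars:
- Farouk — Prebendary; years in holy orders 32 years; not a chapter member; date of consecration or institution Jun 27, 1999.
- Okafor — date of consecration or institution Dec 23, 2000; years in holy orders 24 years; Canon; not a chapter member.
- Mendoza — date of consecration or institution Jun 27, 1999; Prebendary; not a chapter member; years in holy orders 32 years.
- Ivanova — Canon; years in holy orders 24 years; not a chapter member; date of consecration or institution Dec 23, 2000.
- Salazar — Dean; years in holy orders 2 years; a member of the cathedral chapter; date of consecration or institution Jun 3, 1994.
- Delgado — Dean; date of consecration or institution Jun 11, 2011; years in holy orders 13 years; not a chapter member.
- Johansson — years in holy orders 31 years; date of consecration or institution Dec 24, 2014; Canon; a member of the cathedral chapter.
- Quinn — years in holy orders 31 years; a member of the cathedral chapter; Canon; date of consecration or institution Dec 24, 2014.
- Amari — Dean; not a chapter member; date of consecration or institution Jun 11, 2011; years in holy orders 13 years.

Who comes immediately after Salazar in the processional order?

By dignity: Salazar, Amari and Delgado (Dean); then Johansson, Quinn, Ivanova and Okafor (Canon); then Farouk and Mendoza (Prebendary).
Among Salazar, Amari and Delgado, a member of the cathedral chapter before not a chapter member: Salazar (a member of the cathedral chapter) before Amari and Delgado (not a chapter member).
Amari and Delgado both have years in holy orders 13 years, so the next rule applies.
Amari and Delgado both have date of consecration or institution Jun 11, 2011, so the next rule applies.
Among Amari and Delgado, alphabetically by surname: Amari before Delgado.
Among Johansson, Quinn, Ivanova and Okafor, a member of the cathedral chapter before not a chapter member: Johansson and Quinn (a member of the cathedral chapter) before Ivanova and Okafor (not a chapter member).
Johansson and Quinn both have years in holy orders 31 years, so the next rule applies.
Johansson and Quinn both have date of consecration or institution Dec 24, 2014, so the next rule applies.
Among Johansson and Quinn, alphabetically by surname: Johansson before Quinn.
Ivanova and Okafor both have years in holy orders 24 years, so the next rule applies.
Ivanova and Okafor both have date of consecration or institution Dec 23, 2000, so the next rule applies.
Among Ivanova and Okafor, alphabetically by surname: Ivanova before Okafor.
Farouk and Mendoza are each not a chapter member, so the next rule applies.
Farouk and Mendoza both have years in holy orders 32 years, so the next rule applies.
Farouk and Mendoza both have date of consecration or institution Jun 27, 1999, so the next rule applies.
Among Farouk and Mendoza, alphabetically by surname: Farouk before Mendoza.
Order: Salazar, Amari, Delgado, Johansson, Quinn, Ivanova, Okafor, Farouk, Mendoza.

Amari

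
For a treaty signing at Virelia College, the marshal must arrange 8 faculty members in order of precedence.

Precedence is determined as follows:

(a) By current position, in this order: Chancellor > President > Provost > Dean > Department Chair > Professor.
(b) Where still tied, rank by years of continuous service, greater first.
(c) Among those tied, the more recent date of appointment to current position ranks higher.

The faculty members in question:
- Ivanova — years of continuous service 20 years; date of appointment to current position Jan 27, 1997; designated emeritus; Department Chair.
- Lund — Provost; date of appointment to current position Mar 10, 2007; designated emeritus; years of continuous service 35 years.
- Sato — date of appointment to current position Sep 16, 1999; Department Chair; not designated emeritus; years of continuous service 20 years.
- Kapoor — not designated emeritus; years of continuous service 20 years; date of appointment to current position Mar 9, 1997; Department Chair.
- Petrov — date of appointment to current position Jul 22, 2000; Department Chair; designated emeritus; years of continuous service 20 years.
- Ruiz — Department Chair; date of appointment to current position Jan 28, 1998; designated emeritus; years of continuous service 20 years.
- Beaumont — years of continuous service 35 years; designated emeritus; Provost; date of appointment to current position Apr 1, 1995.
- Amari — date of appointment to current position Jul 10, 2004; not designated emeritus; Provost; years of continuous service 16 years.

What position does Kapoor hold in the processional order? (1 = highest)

By current position: Lund, Beaumont and Amari (Provost); then Petrov, Sato, Ruiz, Kapoor and Ivanova (Department Chair).
Among Lund, Beaumont and Amari, by years of continuous service (higher first): Lund and Beaumont (35 years) before Amari (16 years).
Among Lund and Beaumont, by date of appointment to current position (later first): Lund (Mar 10, 2007) before Beaumont (Apr 1, 1995).
Petrov, Sato, Ruiz, Kapoor and Ivanova all have years of continuous service 20 years, so the next rule applies.
Among Petrov, Sato, Ruiz, Kapoor and Ivanova, by date of appointment to current position (later first): Petrov (Jul 22, 2000) before Sato (Sep 16, 1999) before Ruiz (Jan 28, 1998) before Kapoor (Mar 9, 1997) before Ivanova (Jan 27, 1997).
Order: Lund, Beaumont, Amari, Petrov, Sato, Ruiz, Kapoor, Ivanova. So position 7.

7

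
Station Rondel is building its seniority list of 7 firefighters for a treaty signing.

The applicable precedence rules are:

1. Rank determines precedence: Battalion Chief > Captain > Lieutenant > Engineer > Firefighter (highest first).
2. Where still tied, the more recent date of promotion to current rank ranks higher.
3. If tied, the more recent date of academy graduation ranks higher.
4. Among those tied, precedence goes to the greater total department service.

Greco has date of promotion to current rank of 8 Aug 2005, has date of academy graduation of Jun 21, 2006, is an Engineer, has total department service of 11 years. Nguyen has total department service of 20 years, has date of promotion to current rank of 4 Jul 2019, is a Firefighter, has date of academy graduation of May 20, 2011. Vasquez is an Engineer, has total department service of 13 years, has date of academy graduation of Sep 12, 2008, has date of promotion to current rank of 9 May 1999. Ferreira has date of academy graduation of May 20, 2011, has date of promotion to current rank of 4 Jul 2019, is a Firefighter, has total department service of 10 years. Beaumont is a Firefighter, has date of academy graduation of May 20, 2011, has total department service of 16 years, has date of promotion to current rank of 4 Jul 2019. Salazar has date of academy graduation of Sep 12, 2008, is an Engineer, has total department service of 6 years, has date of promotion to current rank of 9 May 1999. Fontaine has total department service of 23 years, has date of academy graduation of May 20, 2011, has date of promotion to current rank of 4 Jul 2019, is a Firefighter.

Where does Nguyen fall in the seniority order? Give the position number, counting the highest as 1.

5

By rank: Greco, Vasquez and Salazar (Engineer); then Fontaine, Nguyen, Beaumont and Ferreira (Firefighter).
Among Greco, Vasquez and Salazar, by date of promotion to current rank (later first): Greco (8 Aug 2005) before Vasquez and Salazar (9 May 1999).
Vasquez and Salazar both have date of academy graduation Sep 12, 2008, so the next rule applies.
Among Vasquez and Salazar, by total department service (higher first): Vasquez (13 years) before Salazar (6 years).
Fontaine, Nguyen, Beaumont and Ferreira all have date of promotion to current rank 4 Jul 2019, so the next rule applies.
Fontaine, Nguyen, Beaumont and Ferreira all have date of academy graduation May 20, 2011, so the next rule applies.
Among Fontaine, Nguyen, Beaumont and Ferreira, by total department service (higher first): Fontaine (23 years) before Nguyen (20 years) before Beaumont (16 years) before Ferreira (10 years).
Order: Greco, Vasquez, Salazar, Fontaine, Nguyen, Beaumont, Ferreira. So position 5.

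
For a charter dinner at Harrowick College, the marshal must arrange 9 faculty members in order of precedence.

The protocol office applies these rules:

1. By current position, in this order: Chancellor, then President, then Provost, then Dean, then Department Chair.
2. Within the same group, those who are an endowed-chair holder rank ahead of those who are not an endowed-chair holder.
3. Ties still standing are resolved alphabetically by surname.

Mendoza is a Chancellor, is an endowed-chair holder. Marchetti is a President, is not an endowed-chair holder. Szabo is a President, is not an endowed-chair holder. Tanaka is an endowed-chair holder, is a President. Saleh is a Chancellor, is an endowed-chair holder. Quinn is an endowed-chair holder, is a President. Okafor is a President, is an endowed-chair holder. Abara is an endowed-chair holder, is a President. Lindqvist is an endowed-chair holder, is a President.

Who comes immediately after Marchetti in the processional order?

Szabo

By current position: Mendoza and Saleh (Chancellor); then Abara, Lindqvist, Okafor, Quinn, Tanaka, Marchetti and Szabo (President).
Mendoza and Saleh are each an endowed-chair holder, so the next rule applies.
Among Mendoza and Saleh, alphabetically by surname: Mendoza before Saleh.
Among Abara, Lindqvist, Okafor, Quinn, Tanaka, Marchetti and Szabo, an endowed-chair holder before not an endowed-chair holder: Abara, Lindqvist, Okafor, Quinn and Tanaka (an endowed-chair holder) before Marchetti and Szabo (not an endowed-chair holder).
Among Abara, Lindqvist, Okafor, Quinn and Tanaka, alphabetically by surname: Abara before Lindqvist before Okafor before Quinn before Tanaka.
Among Marchetti and Szabo, alphabetically by surname: Marchetti before Szabo.
Order: Mendoza, Saleh, Abara, Lindqvist, Okafor, Quinn, Tanaka, Marchetti, Szabo.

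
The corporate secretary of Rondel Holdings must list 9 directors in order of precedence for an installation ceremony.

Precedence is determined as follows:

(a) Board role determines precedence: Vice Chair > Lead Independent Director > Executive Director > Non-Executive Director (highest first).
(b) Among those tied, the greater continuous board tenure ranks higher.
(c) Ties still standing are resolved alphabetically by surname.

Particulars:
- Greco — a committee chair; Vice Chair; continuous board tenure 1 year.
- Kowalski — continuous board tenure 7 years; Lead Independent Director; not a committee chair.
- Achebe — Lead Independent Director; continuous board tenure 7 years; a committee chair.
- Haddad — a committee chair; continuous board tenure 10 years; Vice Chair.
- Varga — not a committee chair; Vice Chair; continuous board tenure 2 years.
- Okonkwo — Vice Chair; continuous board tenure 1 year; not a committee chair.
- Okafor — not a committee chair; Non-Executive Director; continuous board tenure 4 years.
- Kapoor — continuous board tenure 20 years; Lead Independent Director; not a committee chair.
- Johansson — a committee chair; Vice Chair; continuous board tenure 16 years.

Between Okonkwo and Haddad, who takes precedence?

By board role: Johansson, Haddad, Varga, Greco and Okonkwo (Vice Chair); then Kapoor, Achebe and Kowalski (Lead Independent Director); then Okafor (Non-Executive Director).
Among Johansson, Haddad, Varga, Greco and Okonkwo, by continuous board tenure (higher first): Johansson (16 years) before Haddad (10 years) before Varga (2 years) before Greco and Okonkwo (1 year).
Among Greco and Okonkwo, alphabetically by surname: Greco before Okonkwo.
Among Kapoor, Achebe and Kowalski, by continuous board tenure (higher first): Kapoor (20 years) before Achebe and Kowalski (7 years).
Among Achebe and Kowalski, alphabetically by surname: Achebe before Kowalski.
So Haddad takes precedence.

Haddad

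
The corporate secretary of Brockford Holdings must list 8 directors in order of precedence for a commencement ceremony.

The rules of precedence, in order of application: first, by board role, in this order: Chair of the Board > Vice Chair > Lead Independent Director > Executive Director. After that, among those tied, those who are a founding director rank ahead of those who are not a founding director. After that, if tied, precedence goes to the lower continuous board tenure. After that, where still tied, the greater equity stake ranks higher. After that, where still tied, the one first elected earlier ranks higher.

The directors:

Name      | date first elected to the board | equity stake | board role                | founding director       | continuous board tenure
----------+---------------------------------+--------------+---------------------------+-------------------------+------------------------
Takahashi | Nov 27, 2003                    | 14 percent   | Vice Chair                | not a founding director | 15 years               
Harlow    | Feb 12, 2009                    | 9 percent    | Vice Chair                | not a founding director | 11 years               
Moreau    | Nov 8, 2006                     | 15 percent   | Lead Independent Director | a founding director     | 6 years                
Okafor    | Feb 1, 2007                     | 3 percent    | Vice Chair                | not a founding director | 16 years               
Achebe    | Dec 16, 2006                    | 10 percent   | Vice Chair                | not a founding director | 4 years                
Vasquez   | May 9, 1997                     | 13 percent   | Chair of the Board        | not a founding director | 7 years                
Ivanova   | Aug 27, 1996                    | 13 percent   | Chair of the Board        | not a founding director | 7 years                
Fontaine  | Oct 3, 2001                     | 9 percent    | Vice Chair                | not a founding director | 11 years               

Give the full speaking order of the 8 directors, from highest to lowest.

Ivanova, Vasquez, Achebe, Fontaine, Harlow, Takahashi, Okafor, Moreau

By board role: Ivanova and Vasquez (Chair of the Board); then Achebe, Fontaine, Harlow, Takahashi and Okafor (Vice Chair); then Moreau (Lead Independent Director).
Ivanova and Vasquez are each not a founding director, so the next rule applies.
Ivanova and Vasquez both have continuous board tenure 7 years, so the next rule applies.
Ivanova and Vasquez both have equity stake 13 percent, so the next rule applies.
Among Ivanova and Vasquez, by date first elected to the board (earlier first): Ivanova (Aug 27, 1996) before Vasquez (May 9, 1997).
Achebe, Fontaine, Harlow, Takahashi and Okafor are each not a founding director, so the next rule applies.
Among Achebe, Fontaine, Harlow, Takahashi and Okafor, by continuous board tenure (lower first): Achebe (4 years) before Fontaine and Harlow (11 years) before Takahashi (15 years) before Okafor (16 years).
Fontaine and Harlow both have equity stake 9 percent, so the next rule applies.
Among Fontaine and Harlow, by date first elected to the board (earlier first): Fontaine (Oct 3, 2001) before Harlow (Feb 12, 2009).
Full order: Ivanova, Vasquez, Achebe, Fontaine, Harlow, Takahashi, Okafor, Moreau.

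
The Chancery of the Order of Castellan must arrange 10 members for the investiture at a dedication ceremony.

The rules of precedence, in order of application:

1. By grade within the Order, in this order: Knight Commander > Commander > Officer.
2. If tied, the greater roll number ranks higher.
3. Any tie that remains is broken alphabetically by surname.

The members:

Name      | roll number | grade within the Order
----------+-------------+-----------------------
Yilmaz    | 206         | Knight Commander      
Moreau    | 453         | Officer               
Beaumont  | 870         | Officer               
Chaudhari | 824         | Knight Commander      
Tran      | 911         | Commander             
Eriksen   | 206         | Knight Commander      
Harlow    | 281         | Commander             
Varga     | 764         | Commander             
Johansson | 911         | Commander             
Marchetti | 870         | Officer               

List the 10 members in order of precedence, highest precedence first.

Chaudhari, Eriksen, Yilmaz, Johansson, Tran, Varga, Harlow, Beaumont, Marchetti, Moreau

By grade within the Order: Chaudhari, Eriksen and Yilmaz (Knight Commander); then Johansson, Tran, Varga and Harlow (Commander); then Beaumont, Marchetti and Moreau (Officer).
Among Chaudhari, Eriksen and Yilmaz, by roll number (higher first): Chaudhari (824) before Eriksen and Yilmaz (206).
Among Eriksen and Yilmaz, alphabetically by surname: Eriksen before Yilmaz.
Among Johansson, Tran, Varga and Harlow, by roll number (higher first): Johansson and Tran (911) before Varga (764) before Harlow (281).
Among Johansson and Tran, alphabetically by surname: Johansson before Tran.
Among Beaumont, Marchetti and Moreau, by roll number (higher first): Beaumont and Marchetti (870) before Moreau (453).
Among Beaumont and Marchetti, alphabetically by surname: Beaumont before Marchetti.
Full order: Chaudhari, Eriksen, Yilmaz, Johansson, Tran, Varga, Harlow, Beaumont, Marchetti, Moreau.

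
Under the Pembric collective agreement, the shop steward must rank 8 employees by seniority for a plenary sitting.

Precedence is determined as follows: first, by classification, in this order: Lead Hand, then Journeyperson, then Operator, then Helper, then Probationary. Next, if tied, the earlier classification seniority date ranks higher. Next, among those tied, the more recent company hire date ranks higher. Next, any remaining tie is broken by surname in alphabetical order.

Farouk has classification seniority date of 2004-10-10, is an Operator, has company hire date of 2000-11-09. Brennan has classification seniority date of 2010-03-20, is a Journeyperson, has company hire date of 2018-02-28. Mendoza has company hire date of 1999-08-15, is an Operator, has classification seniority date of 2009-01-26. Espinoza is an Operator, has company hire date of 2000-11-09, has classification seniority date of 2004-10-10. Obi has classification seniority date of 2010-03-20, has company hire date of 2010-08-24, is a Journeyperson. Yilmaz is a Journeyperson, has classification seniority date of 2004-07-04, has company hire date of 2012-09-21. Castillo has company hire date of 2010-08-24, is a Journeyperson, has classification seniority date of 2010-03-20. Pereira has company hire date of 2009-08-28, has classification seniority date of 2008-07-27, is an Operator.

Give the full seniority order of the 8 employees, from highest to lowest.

By classification: Yilmaz, Brennan, Castillo and Obi (Journeyperson); then Espinoza, Farouk, Pereira and Mendoza (Operator).
Among Yilmaz, Brennan, Castillo and Obi, by classification seniority date (earlier first): Yilmaz (2004-07-04) before Brennan, Castillo and Obi (2010-03-20).
Among Brennan, Castillo and Obi, by company hire date (later first): Brennan (2018-02-28) before Castillo and Obi (2010-08-24).
Among Castillo and Obi, alphabetically by surname: Castillo before Obi.
Among Espinoza, Farouk, Pereira and Mendoza, by classification seniority date (earlier first): Espinoza and Farouk (2004-10-10) before Pereira (2008-07-27) before Mendoza (2009-01-26).
Espinoza and Farouk both have company hire date 2000-11-09, so the next rule applies.
Among Espinoza and Farouk, alphabetically by surname: Espinoza before Farouk.
Full order: Yilmaz, Brennan, Castillo, Obi, Espinoza, Farouk, Pereira, Mendoza.

Yilmaz, Brennan, Castillo, Obi, Espinoza, Farouk, Pereira, Mendoza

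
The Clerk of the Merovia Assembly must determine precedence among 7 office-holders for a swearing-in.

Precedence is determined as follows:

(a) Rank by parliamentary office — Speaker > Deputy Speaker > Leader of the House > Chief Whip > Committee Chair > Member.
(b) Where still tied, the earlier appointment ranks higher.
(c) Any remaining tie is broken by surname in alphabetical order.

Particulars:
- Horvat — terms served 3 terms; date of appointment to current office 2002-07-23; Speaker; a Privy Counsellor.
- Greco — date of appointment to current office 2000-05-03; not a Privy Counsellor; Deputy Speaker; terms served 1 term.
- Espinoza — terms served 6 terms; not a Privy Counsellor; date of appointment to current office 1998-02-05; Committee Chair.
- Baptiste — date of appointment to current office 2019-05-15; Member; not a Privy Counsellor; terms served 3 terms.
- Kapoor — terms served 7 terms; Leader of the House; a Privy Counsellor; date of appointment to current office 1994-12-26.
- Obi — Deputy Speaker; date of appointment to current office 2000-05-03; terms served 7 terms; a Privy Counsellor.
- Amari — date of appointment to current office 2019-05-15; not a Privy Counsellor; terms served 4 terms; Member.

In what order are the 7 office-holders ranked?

By parliamentary office: Horvat (Speaker); then Greco and Obi (Deputy Speaker); then Kapoor (Leader of the House); then Espinoza (Committee Chair); then Amari and Baptiste (Member).
Greco and Obi both have date of appointment to current office 2000-05-03, so the next rule applies.
Among Greco and Obi, alphabetically by surname: Greco before Obi.
Amari and Baptiste both have date of appointment to current office 2019-05-15, so the next rule applies.
Among Amari and Baptiste, alphabetically by surname: Amari before Baptiste.
Full order: Horvat, Greco, Obi, Kapoor, Espinoza, Amari, Baptiste.

Horvat, Greco, Obi, Kapoor, Espinoza, Amari, Baptiste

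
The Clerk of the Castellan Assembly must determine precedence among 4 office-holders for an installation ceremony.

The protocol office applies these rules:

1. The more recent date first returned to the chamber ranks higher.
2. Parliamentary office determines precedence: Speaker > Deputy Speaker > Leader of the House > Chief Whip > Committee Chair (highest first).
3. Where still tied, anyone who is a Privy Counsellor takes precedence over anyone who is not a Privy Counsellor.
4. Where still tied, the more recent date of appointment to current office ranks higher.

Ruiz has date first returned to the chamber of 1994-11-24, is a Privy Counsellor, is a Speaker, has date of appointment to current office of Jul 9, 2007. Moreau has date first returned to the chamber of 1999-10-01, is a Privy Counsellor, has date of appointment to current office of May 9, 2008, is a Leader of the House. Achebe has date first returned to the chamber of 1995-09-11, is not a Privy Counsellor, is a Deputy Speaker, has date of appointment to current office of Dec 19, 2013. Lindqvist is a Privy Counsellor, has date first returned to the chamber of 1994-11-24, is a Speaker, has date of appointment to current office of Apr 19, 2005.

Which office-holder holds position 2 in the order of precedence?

By date first returned to the chamber (later first): Moreau (1999-10-01); then Achebe (1995-09-11); then Ruiz and Lindqvist (both 1994-11-24).
Ruiz and Lindqvist are each Speaker, so the next rule applies.
Ruiz and Lindqvist are each a Privy Counsellor, so the next rule applies.
Among Ruiz and Lindqvist, by date of appointment to current office (later first): Ruiz (Jul 9, 2007) before Lindqvist (Apr 19, 2005).
Order: Moreau, Achebe, Ruiz, Lindqvist.

Achebe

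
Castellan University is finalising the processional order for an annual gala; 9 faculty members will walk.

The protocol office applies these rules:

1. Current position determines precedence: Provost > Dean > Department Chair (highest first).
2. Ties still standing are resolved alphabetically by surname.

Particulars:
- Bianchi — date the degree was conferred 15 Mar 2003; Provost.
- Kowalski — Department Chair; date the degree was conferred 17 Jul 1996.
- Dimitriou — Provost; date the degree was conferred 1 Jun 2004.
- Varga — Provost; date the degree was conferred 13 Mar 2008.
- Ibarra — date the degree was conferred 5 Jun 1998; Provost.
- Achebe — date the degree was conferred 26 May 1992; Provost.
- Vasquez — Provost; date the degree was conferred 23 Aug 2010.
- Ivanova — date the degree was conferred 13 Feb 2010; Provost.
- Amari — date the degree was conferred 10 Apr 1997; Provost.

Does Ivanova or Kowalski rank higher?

Ivanova

By current position: Achebe, Amari, Bianchi, Dimitriou, Ibarra, Ivanova, Varga and Vasquez (Provost); then Kowalski (Department Chair).
Among Achebe, Amari, Bianchi, Dimitriou, Ibarra, Ivanova, Varga and Vasquez, alphabetically by surname: Achebe before Amari before Bianchi before Dimitriou before Ibarra before Ivanova before Varga before Vasquez.
So Ivanova takes precedence.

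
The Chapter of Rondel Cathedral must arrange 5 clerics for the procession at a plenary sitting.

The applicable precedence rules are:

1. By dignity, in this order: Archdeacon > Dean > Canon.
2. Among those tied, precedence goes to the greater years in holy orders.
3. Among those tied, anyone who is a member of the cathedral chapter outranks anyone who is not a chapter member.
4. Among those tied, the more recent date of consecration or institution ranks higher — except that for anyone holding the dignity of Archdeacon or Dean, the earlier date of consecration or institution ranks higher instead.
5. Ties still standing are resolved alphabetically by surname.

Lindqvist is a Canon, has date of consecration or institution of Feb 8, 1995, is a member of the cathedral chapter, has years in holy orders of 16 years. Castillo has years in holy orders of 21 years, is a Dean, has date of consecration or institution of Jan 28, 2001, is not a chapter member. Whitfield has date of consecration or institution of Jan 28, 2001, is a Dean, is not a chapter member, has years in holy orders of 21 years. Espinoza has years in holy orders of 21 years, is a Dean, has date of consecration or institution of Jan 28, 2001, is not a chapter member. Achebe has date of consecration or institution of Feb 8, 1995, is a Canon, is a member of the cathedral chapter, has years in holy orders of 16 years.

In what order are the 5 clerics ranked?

By dignity: Castillo, Espinoza and Whitfield (Dean); then Achebe and Lindqvist (Canon).
Castillo, Espinoza and Whitfield all have years in holy orders 21 years, so the next rule applies.
Castillo, Espinoza and Whitfield are each not a chapter member, so the next rule applies.
Castillo, Espinoza and Whitfield all have date of consecration or institution Jan 28, 2001, so the next rule applies.
Among Castillo, Espinoza and Whitfield, alphabetically by surname: Castillo before Espinoza before Whitfield.
Achebe and Lindqvist both have years in holy orders 16 years, so the next rule applies.
Achebe and Lindqvist are each a member of the cathedral chapter, so the next rule applies.
Achebe and Lindqvist both have date of consecration or institution Feb 8, 1995, so the next rule applies.
Among Achebe and Lindqvist, alphabetically by surname: Achebe before Lindqvist.
Full order: Castillo, Espinoza, Whitfield, Achebe, Lindqvist.

Castillo, Espinoza, Whitfield, Achebe, Lindqvist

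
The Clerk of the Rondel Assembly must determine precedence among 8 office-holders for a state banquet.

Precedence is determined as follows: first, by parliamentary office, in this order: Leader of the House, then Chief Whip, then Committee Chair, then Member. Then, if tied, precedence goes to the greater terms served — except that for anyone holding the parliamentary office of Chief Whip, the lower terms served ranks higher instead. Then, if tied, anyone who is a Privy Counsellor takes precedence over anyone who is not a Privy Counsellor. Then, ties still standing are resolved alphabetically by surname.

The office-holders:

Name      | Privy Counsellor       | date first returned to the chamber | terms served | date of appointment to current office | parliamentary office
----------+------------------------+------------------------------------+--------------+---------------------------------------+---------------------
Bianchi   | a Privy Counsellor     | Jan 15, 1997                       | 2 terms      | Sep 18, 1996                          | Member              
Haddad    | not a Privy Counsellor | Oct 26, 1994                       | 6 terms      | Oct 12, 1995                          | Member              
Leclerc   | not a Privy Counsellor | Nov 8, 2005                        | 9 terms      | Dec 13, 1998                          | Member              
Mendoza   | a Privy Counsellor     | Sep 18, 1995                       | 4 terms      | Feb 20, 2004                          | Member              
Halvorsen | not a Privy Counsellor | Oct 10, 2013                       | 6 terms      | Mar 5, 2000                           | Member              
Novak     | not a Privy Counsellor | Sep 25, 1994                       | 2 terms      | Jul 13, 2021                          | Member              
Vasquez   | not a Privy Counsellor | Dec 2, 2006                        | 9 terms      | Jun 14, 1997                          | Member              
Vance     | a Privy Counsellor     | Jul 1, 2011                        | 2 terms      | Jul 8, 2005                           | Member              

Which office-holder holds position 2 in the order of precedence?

Vasquez

By parliamentary office: Leclerc, Vasquez, Haddad, Halvorsen, Mendoza, Bianchi, Vance and Novak (Member).
Among Leclerc, Vasquez, Haddad, Halvorsen, Mendoza, Bianchi, Vance and Novak, by terms served (higher first): Leclerc and Vasquez (9 terms) before Haddad and Halvorsen (6 terms) before Mendoza (4 terms) before Bianchi, Vance and Novak (2 terms).
Leclerc and Vasquez are each not a Privy Counsellor, so the next rule applies.
Among Leclerc and Vasquez, alphabetically by surname: Leclerc before Vasquez.
Haddad and Halvorsen are each not a Privy Counsellor, so the next rule applies.
Among Haddad and Halvorsen, alphabetically by surname: Haddad before Halvorsen.
Among Bianchi, Vance and Novak, a Privy Counsellor before not a Privy Counsellor: Bianchi and Vance (a Privy Counsellor) before Novak (not a Privy Counsellor).
Among Bianchi and Vance, alphabetically by surname: Bianchi before Vance.
Order: Leclerc, Vasquez, Haddad, Halvorsen, Mendoza, Bianchi, Vance, Novak.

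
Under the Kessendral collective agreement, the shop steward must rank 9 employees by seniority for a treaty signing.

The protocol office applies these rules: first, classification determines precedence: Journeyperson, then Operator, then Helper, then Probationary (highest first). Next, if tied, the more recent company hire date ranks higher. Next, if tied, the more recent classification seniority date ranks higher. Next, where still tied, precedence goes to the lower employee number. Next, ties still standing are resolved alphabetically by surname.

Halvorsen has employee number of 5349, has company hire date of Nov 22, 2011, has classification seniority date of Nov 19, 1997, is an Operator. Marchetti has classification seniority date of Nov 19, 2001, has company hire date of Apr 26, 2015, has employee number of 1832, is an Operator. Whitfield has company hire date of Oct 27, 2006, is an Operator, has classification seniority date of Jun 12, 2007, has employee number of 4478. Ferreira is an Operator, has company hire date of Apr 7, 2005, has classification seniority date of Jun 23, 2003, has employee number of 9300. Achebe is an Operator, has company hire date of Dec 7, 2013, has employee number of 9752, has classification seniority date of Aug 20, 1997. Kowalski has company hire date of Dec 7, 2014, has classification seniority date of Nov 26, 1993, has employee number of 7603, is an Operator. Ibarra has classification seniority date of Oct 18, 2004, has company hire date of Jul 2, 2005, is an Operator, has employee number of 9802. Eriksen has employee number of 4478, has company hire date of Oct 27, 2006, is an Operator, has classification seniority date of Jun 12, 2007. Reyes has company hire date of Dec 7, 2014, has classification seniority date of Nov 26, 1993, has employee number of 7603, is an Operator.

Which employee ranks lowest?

Ferreira

By classification: Marchetti, Kowalski, Reyes, Achebe, Halvorsen, Eriksen, Whitfield, Ibarra and Ferreira (Operator).
Among Marchetti, Kowalski, Reyes, Achebe, Halvorsen, Eriksen, Whitfield, Ibarra and Ferreira, by company hire date (later first): Marchetti (Apr 26, 2015) before Kowalski and Reyes (Dec 7, 2014) before Achebe (Dec 7, 2013) before Halvorsen (Nov 22, 2011) before Eriksen and Whitfield (Oct 27, 2006) before Ibarra (Jul 2, 2005) before Ferreira (Apr 7, 2005).
Kowalski and Reyes both have classification seniority date Nov 26, 1993, so the next rule applies.
Kowalski and Reyes both have employee number 7603, so the next rule applies.
Among Kowalski and Reyes, alphabetically by surname: Kowalski before Reyes.
Eriksen and Whitfield both have classification seniority date Jun 12, 2007, so the next rule applies.
Eriksen and Whitfield both have employee number 4478, so the next rule applies.
Among Eriksen and Whitfield, alphabetically by surname: Eriksen before Whitfield.
Order: Marchetti, Kowalski, Reyes, Achebe, Halvorsen, Eriksen, Whitfield, Ibarra, Ferreira.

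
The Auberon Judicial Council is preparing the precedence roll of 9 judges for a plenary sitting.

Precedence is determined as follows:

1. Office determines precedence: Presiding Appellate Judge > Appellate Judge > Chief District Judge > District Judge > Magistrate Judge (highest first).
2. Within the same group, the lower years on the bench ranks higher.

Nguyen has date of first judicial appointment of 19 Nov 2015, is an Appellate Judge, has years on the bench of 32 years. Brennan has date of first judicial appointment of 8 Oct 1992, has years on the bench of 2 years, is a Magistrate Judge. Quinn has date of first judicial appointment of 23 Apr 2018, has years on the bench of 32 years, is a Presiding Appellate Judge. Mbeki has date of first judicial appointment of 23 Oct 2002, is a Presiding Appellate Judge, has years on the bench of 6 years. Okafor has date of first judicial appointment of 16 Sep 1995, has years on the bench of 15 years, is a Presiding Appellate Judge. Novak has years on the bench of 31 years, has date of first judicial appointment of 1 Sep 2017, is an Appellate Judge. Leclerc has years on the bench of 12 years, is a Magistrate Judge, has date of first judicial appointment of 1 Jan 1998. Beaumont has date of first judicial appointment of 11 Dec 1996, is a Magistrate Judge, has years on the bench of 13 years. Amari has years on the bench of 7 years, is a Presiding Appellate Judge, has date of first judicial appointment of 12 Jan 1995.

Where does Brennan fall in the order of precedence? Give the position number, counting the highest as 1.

7

By office: Mbeki, Amari, Okafor and Quinn (Presiding Appellate Judge); then Novak and Nguyen (Appellate Judge); then Brennan, Leclerc and Beaumont (Magistrate Judge).
Among Mbeki, Amari, Okafor and Quinn, by years on the bench (lower first): Mbeki (6 years) before Amari (7 years) before Okafor (15 years) before Quinn (32 years).
Among Novak and Nguyen, by years on the bench (lower first): Novak (31 years) before Nguyen (32 years).
Among Brennan, Leclerc and Beaumont, by years on the bench (lower first): Brennan (2 years) before Leclerc (12 years) before Beaumont (13 years).
Order: Mbeki, Amari, Okafor, Quinn, Novak, Nguyen, Brennan, Leclerc, Beaumont. So position 7.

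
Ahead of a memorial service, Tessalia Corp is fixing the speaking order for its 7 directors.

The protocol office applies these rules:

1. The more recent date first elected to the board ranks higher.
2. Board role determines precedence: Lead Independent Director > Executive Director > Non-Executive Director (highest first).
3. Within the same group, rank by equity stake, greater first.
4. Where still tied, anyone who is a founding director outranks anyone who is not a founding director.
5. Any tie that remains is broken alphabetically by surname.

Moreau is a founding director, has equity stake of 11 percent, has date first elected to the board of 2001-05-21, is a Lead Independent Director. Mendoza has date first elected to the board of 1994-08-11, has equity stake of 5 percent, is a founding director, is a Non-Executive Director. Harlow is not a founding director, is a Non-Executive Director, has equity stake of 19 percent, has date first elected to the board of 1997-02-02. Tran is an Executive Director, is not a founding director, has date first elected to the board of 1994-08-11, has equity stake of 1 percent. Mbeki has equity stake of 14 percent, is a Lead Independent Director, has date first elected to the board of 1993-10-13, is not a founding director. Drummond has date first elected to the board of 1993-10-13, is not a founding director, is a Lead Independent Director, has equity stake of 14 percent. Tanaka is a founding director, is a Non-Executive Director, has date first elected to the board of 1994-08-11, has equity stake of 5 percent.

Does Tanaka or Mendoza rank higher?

By date first elected to the board (later first): Moreau (2001-05-21); then Harlow (1997-02-02); then Tran, Mendoza and Tanaka (each 1994-08-11); then Drummond and Mbeki (both 1993-10-13).
Among Tran, Mendoza and Tanaka, by board role: Tran (Executive Director) before Mendoza and Tanaka (Non-Executive Director).
Mendoza and Tanaka both have equity stake 5 percent, so the next rule applies.
Mendoza and Tanaka are each a founding director, so the next rule applies.
Among Mendoza and Tanaka, alphabetically by surname: Mendoza before Tanaka.
Drummond and Mbeki are each Lead Independent Director, so the next rule applies.
Drummond and Mbeki both have equity stake 14 percent, so the next rule applies.
Drummond and Mbeki are each not a founding director, so the next rule applies.
Among Drummond and Mbeki, alphabetically by surname: Drummond before Mbeki.
So Mendoza takes precedence.

Mendoza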